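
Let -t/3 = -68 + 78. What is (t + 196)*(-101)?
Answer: -16766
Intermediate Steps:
t = -30 (t = -3*(-68 + 78) = -3*10 = -30)
(t + 196)*(-101) = (-30 + 196)*(-101) = 166*(-101) = -16766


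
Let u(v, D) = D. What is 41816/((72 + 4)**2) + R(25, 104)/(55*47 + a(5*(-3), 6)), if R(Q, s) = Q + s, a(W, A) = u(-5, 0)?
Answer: 13604933/1866370 ≈ 7.2895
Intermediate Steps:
a(W, A) = 0
41816/((72 + 4)**2) + R(25, 104)/(55*47 + a(5*(-3), 6)) = 41816/((72 + 4)**2) + (25 + 104)/(55*47 + 0) = 41816/(76**2) + 129/(2585 + 0) = 41816/5776 + 129/2585 = 41816*(1/5776) + 129*(1/2585) = 5227/722 + 129/2585 = 13604933/1866370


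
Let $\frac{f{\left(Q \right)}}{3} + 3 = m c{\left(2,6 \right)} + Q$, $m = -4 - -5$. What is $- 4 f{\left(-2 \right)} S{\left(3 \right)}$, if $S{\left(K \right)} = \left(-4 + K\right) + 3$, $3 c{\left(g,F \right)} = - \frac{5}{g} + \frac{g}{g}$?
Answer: $132$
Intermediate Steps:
$m = 1$ ($m = -4 + 5 = 1$)
$c{\left(g,F \right)} = \frac{1}{3} - \frac{5}{3 g}$ ($c{\left(g,F \right)} = \frac{- \frac{5}{g} + \frac{g}{g}}{3} = \frac{- \frac{5}{g} + 1}{3} = \frac{1 - \frac{5}{g}}{3} = \frac{1}{3} - \frac{5}{3 g}$)
$S{\left(K \right)} = -1 + K$
$f{\left(Q \right)} = - \frac{21}{2} + 3 Q$ ($f{\left(Q \right)} = -9 + 3 \left(1 \frac{-5 + 2}{3 \cdot 2} + Q\right) = -9 + 3 \left(1 \cdot \frac{1}{3} \cdot \frac{1}{2} \left(-3\right) + Q\right) = -9 + 3 \left(1 \left(- \frac{1}{2}\right) + Q\right) = -9 + 3 \left(- \frac{1}{2} + Q\right) = -9 + \left(- \frac{3}{2} + 3 Q\right) = - \frac{21}{2} + 3 Q$)
$- 4 f{\left(-2 \right)} S{\left(3 \right)} = - 4 \left(- \frac{21}{2} + 3 \left(-2\right)\right) \left(-1 + 3\right) = - 4 \left(- \frac{21}{2} - 6\right) 2 = \left(-4\right) \left(- \frac{33}{2}\right) 2 = 66 \cdot 2 = 132$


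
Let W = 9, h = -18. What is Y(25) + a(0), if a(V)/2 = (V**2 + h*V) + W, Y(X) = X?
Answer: 43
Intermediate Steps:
a(V) = 18 - 36*V + 2*V**2 (a(V) = 2*((V**2 - 18*V) + 9) = 2*(9 + V**2 - 18*V) = 18 - 36*V + 2*V**2)
Y(25) + a(0) = 25 + (18 - 36*0 + 2*0**2) = 25 + (18 + 0 + 2*0) = 25 + (18 + 0 + 0) = 25 + 18 = 43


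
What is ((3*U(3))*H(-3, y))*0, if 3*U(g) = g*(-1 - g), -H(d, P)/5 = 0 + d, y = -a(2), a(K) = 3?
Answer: 0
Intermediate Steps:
y = -3 (y = -1*3 = -3)
H(d, P) = -5*d (H(d, P) = -5*(0 + d) = -5*d)
U(g) = g*(-1 - g)/3 (U(g) = (g*(-1 - g))/3 = g*(-1 - g)/3)
((3*U(3))*H(-3, y))*0 = ((3*(-1/3*3*(1 + 3)))*(-5*(-3)))*0 = ((3*(-1/3*3*4))*15)*0 = ((3*(-4))*15)*0 = -12*15*0 = -180*0 = 0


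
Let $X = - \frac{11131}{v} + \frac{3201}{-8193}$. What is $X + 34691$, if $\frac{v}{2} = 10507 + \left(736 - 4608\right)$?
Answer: $\frac{1257170117819}{36240370} \approx 34690.0$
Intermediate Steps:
$v = 13270$ ($v = 2 \left(10507 + \left(736 - 4608\right)\right) = 2 \left(10507 - 3872\right) = 2 \cdot 6635 = 13270$)
$X = - \frac{44557851}{36240370}$ ($X = - \frac{11131}{13270} + \frac{3201}{-8193} = \left(-11131\right) \frac{1}{13270} + 3201 \left(- \frac{1}{8193}\right) = - \frac{11131}{13270} - \frac{1067}{2731} = - \frac{44557851}{36240370} \approx -1.2295$)
$X + 34691 = - \frac{44557851}{36240370} + 34691 = \frac{1257170117819}{36240370}$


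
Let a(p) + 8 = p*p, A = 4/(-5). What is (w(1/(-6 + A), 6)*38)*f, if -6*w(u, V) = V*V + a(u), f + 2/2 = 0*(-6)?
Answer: 615467/3468 ≈ 177.47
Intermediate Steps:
A = -⅘ (A = 4*(-⅕) = -⅘ ≈ -0.80000)
f = -1 (f = -1 + 0*(-6) = -1 + 0 = -1)
a(p) = -8 + p² (a(p) = -8 + p*p = -8 + p²)
w(u, V) = 4/3 - V²/6 - u²/6 (w(u, V) = -(V*V + (-8 + u²))/6 = -(V² + (-8 + u²))/6 = -(-8 + V² + u²)/6 = 4/3 - V²/6 - u²/6)
(w(1/(-6 + A), 6)*38)*f = ((4/3 - ⅙*6² - 1/(6*(-6 - ⅘)²))*38)*(-1) = ((4/3 - ⅙*36 - (1/(-34/5))²/6)*38)*(-1) = ((4/3 - 6 - (-5/34)²/6)*38)*(-1) = ((4/3 - 6 - ⅙*25/1156)*38)*(-1) = ((4/3 - 6 - 25/6936)*38)*(-1) = -32393/6936*38*(-1) = -615467/3468*(-1) = 615467/3468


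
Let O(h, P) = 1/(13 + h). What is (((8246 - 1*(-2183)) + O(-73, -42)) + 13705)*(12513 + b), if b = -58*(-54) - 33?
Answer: 1883898739/5 ≈ 3.7678e+8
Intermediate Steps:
b = 3099 (b = 3132 - 33 = 3099)
(((8246 - 1*(-2183)) + O(-73, -42)) + 13705)*(12513 + b) = (((8246 - 1*(-2183)) + 1/(13 - 73)) + 13705)*(12513 + 3099) = (((8246 + 2183) + 1/(-60)) + 13705)*15612 = ((10429 - 1/60) + 13705)*15612 = (625739/60 + 13705)*15612 = (1448039/60)*15612 = 1883898739/5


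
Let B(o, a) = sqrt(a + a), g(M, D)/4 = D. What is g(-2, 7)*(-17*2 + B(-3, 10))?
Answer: -952 + 56*sqrt(5) ≈ -826.78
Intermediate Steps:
g(M, D) = 4*D
B(o, a) = sqrt(2)*sqrt(a) (B(o, a) = sqrt(2*a) = sqrt(2)*sqrt(a))
g(-2, 7)*(-17*2 + B(-3, 10)) = (4*7)*(-17*2 + sqrt(2)*sqrt(10)) = 28*(-34 + 2*sqrt(5)) = -952 + 56*sqrt(5)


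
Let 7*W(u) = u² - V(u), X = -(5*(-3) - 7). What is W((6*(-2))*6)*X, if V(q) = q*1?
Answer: 115632/7 ≈ 16519.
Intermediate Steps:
V(q) = q
X = 22 (X = -(-15 - 7) = -1*(-22) = 22)
W(u) = -u/7 + u²/7 (W(u) = (u² - u)/7 = -u/7 + u²/7)
W((6*(-2))*6)*X = (((6*(-2))*6)*(-1 + (6*(-2))*6)/7)*22 = ((-12*6)*(-1 - 12*6)/7)*22 = ((⅐)*(-72)*(-1 - 72))*22 = ((⅐)*(-72)*(-73))*22 = (5256/7)*22 = 115632/7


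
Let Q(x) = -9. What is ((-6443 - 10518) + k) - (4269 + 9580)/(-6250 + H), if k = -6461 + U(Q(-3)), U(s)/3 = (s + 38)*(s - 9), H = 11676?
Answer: -135598737/5426 ≈ -24991.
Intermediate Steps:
U(s) = 3*(-9 + s)*(38 + s) (U(s) = 3*((s + 38)*(s - 9)) = 3*((38 + s)*(-9 + s)) = 3*((-9 + s)*(38 + s)) = 3*(-9 + s)*(38 + s))
k = -8027 (k = -6461 + (-1026 + 3*(-9)² + 87*(-9)) = -6461 + (-1026 + 3*81 - 783) = -6461 + (-1026 + 243 - 783) = -6461 - 1566 = -8027)
((-6443 - 10518) + k) - (4269 + 9580)/(-6250 + H) = ((-6443 - 10518) - 8027) - (4269 + 9580)/(-6250 + 11676) = (-16961 - 8027) - 13849/5426 = -24988 - 13849/5426 = -135598737/5426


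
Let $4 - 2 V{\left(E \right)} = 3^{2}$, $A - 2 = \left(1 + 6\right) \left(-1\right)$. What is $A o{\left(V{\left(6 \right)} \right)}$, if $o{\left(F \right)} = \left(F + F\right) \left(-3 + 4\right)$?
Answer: $25$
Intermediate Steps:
$A = -5$ ($A = 2 + \left(1 + 6\right) \left(-1\right) = 2 + 7 \left(-1\right) = 2 - 7 = -5$)
$V{\left(E \right)} = - \frac{5}{2}$ ($V{\left(E \right)} = 2 - \frac{3^{2}}{2} = 2 - \frac{9}{2} = - \frac{5}{2}$)
$o{\left(F \right)} = 2 F$ ($o{\left(F \right)} = 2 F 1 = 2 F$)
$A o{\left(V{\left(6 \right)} \right)} = - 5 \cdot 2 \left(- \frac{5}{2}\right) = \left(-5\right) \left(-5\right) = 25$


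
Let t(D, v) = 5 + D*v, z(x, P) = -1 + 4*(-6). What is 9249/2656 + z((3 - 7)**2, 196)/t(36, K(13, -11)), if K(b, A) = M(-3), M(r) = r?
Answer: 1019047/273568 ≈ 3.7250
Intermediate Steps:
z(x, P) = -25 (z(x, P) = -1 - 24 = -25)
K(b, A) = -3
9249/2656 + z((3 - 7)**2, 196)/t(36, K(13, -11)) = 9249/2656 - 25/(5 + 36*(-3)) = 9249*(1/2656) - 25/(5 - 108) = 9249/2656 - 25/(-103) = 9249/2656 - 25*(-1/103) = 9249/2656 + 25/103 = 1019047/273568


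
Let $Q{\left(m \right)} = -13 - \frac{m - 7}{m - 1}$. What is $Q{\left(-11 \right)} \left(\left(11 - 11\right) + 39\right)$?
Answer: $- \frac{1131}{2} \approx -565.5$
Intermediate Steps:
$Q{\left(m \right)} = -13 - \frac{-7 + m}{-1 + m}$
$Q{\left(-11 \right)} \left(\left(11 - 11\right) + 39\right) = \frac{2 \left(10 - -77\right)}{-1 - 11} \left(\left(11 - 11\right) + 39\right) = \frac{2 \left(10 + 77\right)}{-12} \left(0 + 39\right) = 2 \left(- \frac{1}{12}\right) 87 \cdot 39 = \left(- \frac{29}{2}\right) 39 = - \frac{1131}{2}$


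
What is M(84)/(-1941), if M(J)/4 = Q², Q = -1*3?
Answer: -12/647 ≈ -0.018547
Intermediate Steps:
Q = -3
M(J) = 36 (M(J) = 4*(-3)² = 4*9 = 36)
M(84)/(-1941) = 36/(-1941) = 36*(-1/1941) = -12/647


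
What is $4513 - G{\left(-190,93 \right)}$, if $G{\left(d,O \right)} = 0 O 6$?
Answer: $4513$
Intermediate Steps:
$G{\left(d,O \right)} = 0$ ($G{\left(d,O \right)} = 0 \cdot 6 = 0$)
$4513 - G{\left(-190,93 \right)} = 4513 - 0 = 4513 + 0 = 4513$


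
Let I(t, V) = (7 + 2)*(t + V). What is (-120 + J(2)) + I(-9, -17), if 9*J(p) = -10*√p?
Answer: -354 - 10*√2/9 ≈ -355.57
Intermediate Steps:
J(p) = -10*√p/9 (J(p) = (-10*√p)/9 = -10*√p/9)
I(t, V) = 9*V + 9*t (I(t, V) = 9*(V + t) = 9*V + 9*t)
(-120 + J(2)) + I(-9, -17) = (-120 - 10*√2/9) + (9*(-17) + 9*(-9)) = (-120 - 10*√2/9) + (-153 - 81) = (-120 - 10*√2/9) - 234 = -354 - 10*√2/9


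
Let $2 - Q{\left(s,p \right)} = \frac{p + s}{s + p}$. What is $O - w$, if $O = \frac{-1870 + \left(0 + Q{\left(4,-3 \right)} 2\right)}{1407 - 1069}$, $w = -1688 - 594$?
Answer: $\frac{384724}{169} \approx 2276.5$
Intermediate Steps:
$w = -2282$ ($w = -1688 - 594 = -2282$)
$Q{\left(s,p \right)} = 1$ ($Q{\left(s,p \right)} = 2 - \frac{p + s}{s + p} = 2 - \frac{p + s}{p + s} = 2 - 1 = 1$)
$O = - \frac{934}{169}$ ($O = \frac{-1870 + \left(0 + 1 \cdot 2\right)}{1407 - 1069} = \frac{-1870 + \left(0 + 2\right)}{338} = \left(-1870 + 2\right) \frac{1}{338} = \left(-1868\right) \frac{1}{338} = - \frac{934}{169} \approx -5.5266$)
$O - w = - \frac{934}{169} - -2282 = - \frac{934}{169} + 2282 = \frac{384724}{169}$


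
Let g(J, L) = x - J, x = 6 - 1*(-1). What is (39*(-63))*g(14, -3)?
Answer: 17199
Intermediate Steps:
x = 7 (x = 6 + 1 = 7)
g(J, L) = 7 - J
(39*(-63))*g(14, -3) = (39*(-63))*(7 - 1*14) = -2457*(7 - 14) = -2457*(-7) = 17199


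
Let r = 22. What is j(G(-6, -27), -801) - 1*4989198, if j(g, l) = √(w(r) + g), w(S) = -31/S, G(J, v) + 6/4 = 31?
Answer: -4989198 + √3399/11 ≈ -4.9892e+6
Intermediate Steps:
G(J, v) = 59/2 (G(J, v) = -3/2 + 31 = 59/2)
j(g, l) = √(-31/22 + g)
j(G(-6, -27), -801) - 1*4989198 = √(-682 + 484*(59/2))/22 - 1*4989198 = √(-682 + 14278)/22 - 4989198 = √13596/22 - 4989198 = (2*√3399)/22 - 4989198 = √3399/11 - 4989198 = -4989198 + √3399/11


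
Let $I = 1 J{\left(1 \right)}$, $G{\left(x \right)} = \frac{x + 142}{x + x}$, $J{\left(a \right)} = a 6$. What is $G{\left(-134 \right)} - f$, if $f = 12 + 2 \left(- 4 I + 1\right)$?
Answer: $\frac{2276}{67} \approx 33.97$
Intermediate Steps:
$J{\left(a \right)} = 6 a$
$G{\left(x \right)} = \frac{142 + x}{2 x}$
$I = 6$ ($I = 1 \cdot 6 \cdot 1 = 1 \cdot 6 = 6$)
$f = -34$ ($f = 12 + 2 \left(\left(-4\right) 6 + 1\right) = 12 + 2 \left(-24 + 1\right) = 12 + 2 \left(-23\right) = 12 - 46 = -34$)
$G{\left(-134 \right)} - f = \frac{142 - 134}{2 \left(-134\right)} - -34 = \frac{1}{2} \left(- \frac{1}{134}\right) 8 + 34 = - \frac{2}{67} + 34 = \frac{2276}{67}$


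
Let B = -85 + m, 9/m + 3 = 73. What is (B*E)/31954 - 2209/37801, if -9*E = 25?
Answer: -597769687/11707272108 ≈ -0.051060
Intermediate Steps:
m = 9/70 (m = 9/(-3 + 73) = 9/70 ≈ 0.12857)
E = -25/9 (E = -⅑*25 = -25/9 ≈ -2.7778)
B = -5941/70 (B = -85 + 9/70 = -5941/70 ≈ -84.871)
(B*E)/31954 - 2209/37801 = -5941/70*(-25/9)/31954 - 2209/37801 = (29705/126)*(1/31954) - 2209*1/37801 = 2285/309708 - 2209/37801 = -597769687/11707272108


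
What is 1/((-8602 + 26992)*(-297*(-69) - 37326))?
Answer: -1/309558870 ≈ -3.2304e-9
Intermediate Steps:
1/((-8602 + 26992)*(-297*(-69) - 37326)) = 1/(18390*(20493 - 37326)) = 1/(18390*(-16833)) = 1/(-309558870) = -1/309558870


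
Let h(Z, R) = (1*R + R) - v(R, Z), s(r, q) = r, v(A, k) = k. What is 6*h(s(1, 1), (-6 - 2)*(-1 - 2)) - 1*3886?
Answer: -3604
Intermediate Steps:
h(Z, R) = -Z + 2*R (h(Z, R) = (1*R + R) - Z = (R + R) - Z = 2*R - Z = -Z + 2*R)
6*h(s(1, 1), (-6 - 2)*(-1 - 2)) - 1*3886 = 6*(-1*1 + 2*((-6 - 2)*(-1 - 2))) - 1*3886 = 6*(-1 + 2*(-8*(-3))) - 3886 = 6*(-1 + 2*24) - 3886 = 6*(-1 + 48) - 3886 = 6*47 - 3886 = 282 - 3886 = -3604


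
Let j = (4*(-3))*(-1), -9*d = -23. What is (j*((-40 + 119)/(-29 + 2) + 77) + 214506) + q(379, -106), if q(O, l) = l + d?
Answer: 1937623/9 ≈ 2.1529e+5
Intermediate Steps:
d = 23/9 (d = -⅑*(-23) = 23/9 ≈ 2.5556)
j = 12 (j = -12*(-1) = 12)
q(O, l) = 23/9 + l (q(O, l) = l + 23/9 = 23/9 + l)
(j*((-40 + 119)/(-29 + 2) + 77) + 214506) + q(379, -106) = (12*((-40 + 119)/(-29 + 2) + 77) + 214506) + (23/9 - 106) = (12*(79/(-27) + 77) + 214506) - 931/9 = (12*(79*(-1/27) + 77) + 214506) - 931/9 = (12*(-79/27 + 77) + 214506) - 931/9 = (12*(2000/27) + 214506) - 931/9 = (8000/9 + 214506) - 931/9 = 1938554/9 - 931/9 = 1937623/9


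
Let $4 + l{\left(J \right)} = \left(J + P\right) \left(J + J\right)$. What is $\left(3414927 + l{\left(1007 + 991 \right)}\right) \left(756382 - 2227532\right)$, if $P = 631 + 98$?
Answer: $-21055120867250$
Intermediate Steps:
$P = 729$
$l{\left(J \right)} = -4 + 2 J \left(729 + J\right)$ ($l{\left(J \right)} = -4 + \left(J + 729\right) \left(J + J\right) = -4 + \left(729 + J\right) 2 J = -4 + 2 J \left(729 + J\right)$)
$\left(3414927 + l{\left(1007 + 991 \right)}\right) \left(756382 - 2227532\right) = \left(3414927 + \left(-4 + 2 \left(1007 + 991\right)^{2} + 1458 \left(1007 + 991\right)\right)\right) \left(756382 - 2227532\right) = \left(3414927 + \left(-4 + 2 \cdot 1998^{2} + 1458 \cdot 1998\right)\right) \left(-1471150\right) = \left(3414927 + \left(-4 + 2 \cdot 3992004 + 2913084\right)\right) \left(-1471150\right) = \left(3414927 + \left(-4 + 7984008 + 2913084\right)\right) \left(-1471150\right) = \left(3414927 + 10897088\right) \left(-1471150\right) = 14312015 \left(-1471150\right) = -21055120867250$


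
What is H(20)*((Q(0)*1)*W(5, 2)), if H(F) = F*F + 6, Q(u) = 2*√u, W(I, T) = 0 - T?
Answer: 0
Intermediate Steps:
W(I, T) = -T
H(F) = 6 + F² (H(F) = F² + 6 = 6 + F²)
H(20)*((Q(0)*1)*W(5, 2)) = (6 + 20²)*(((2*√0)*1)*(-1*2)) = (6 + 400)*(((2*0)*1)*(-2)) = 406*((0*1)*(-2)) = 406*(0*(-2)) = 406*0 = 0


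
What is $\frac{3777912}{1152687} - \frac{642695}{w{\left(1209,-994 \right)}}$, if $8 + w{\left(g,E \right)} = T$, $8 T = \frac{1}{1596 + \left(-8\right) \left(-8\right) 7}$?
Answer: $\frac{807632250890264}{10052583327} \approx 80341.0$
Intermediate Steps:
$T = \frac{1}{16352}$ ($T = \frac{1}{8 \left(1596 + \left(-8\right) \left(-8\right) 7\right)} = \frac{1}{8 \left(1596 + 64 \cdot 7\right)} = \frac{1}{8 \left(1596 + 448\right)} = \frac{1}{8 \cdot 2044} = \frac{1}{8} \cdot \frac{1}{2044} = \frac{1}{16352} \approx 6.1155 \cdot 10^{-5}$)
$w{\left(g,E \right)} = - \frac{130815}{16352}$ ($w{\left(g,E \right)} = -8 + \frac{1}{16352} = - \frac{130815}{16352}$)
$\frac{3777912}{1152687} - \frac{642695}{w{\left(1209,-994 \right)}} = \frac{3777912}{1152687} - \frac{642695}{- \frac{130815}{16352}} = 3777912 \cdot \frac{1}{1152687} - - \frac{2101869728}{26163} = \frac{1259304}{384229} + \frac{2101869728}{26163} = \frac{807632250890264}{10052583327}$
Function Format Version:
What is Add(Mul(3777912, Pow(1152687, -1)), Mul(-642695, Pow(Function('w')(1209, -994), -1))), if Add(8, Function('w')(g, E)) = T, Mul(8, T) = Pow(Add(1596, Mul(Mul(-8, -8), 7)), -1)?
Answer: Rational(807632250890264, 10052583327) ≈ 80341.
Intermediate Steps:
T = Rational(1, 16352) (T = Mul(Rational(1, 8), Pow(Add(1596, Mul(Mul(-8, -8), 7)), -1)) = Mul(Rational(1, 8), Pow(Add(1596, Mul(64, 7)), -1)) = Mul(Rational(1, 8), Pow(Add(1596, 448), -1)) = Mul(Rational(1, 8), Pow(2044, -1)) = Mul(Rational(1, 8), Rational(1, 2044)) = Rational(1, 16352) ≈ 6.1155e-5)
Function('w')(g, E) = Rational(-130815, 16352) (Function('w')(g, E) = Add(-8, Rational(1, 16352)) = Rational(-130815, 16352))
Add(Mul(3777912, Pow(1152687, -1)), Mul(-642695, Pow(Function('w')(1209, -994), -1))) = Add(Mul(3777912, Pow(1152687, -1)), Mul(-642695, Pow(Rational(-130815, 16352), -1))) = Add(Mul(3777912, Rational(1, 1152687)), Mul(-642695, Rational(-16352, 130815))) = Add(Rational(1259304, 384229), Rational(2101869728, 26163)) = Rational(807632250890264, 10052583327)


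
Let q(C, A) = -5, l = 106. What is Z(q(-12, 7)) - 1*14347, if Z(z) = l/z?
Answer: -71841/5 ≈ -14368.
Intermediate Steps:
Z(z) = 106/z
Z(q(-12, 7)) - 1*14347 = 106/(-5) - 1*14347 = 106*(-⅕) - 14347 = -106/5 - 14347 = -71841/5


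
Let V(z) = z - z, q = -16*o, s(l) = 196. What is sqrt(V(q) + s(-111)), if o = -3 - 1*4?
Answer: 14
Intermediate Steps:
o = -7 (o = -3 - 4 = -7)
q = 112 (q = -16*(-7) = 112)
V(z) = 0
sqrt(V(q) + s(-111)) = sqrt(0 + 196) = sqrt(196) = 14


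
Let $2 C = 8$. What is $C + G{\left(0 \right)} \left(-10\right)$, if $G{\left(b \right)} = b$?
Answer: $4$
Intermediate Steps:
$C = 4$ ($C = \frac{1}{2} \cdot 8 = 4$)
$C + G{\left(0 \right)} \left(-10\right) = 4 + 0 \left(-10\right) = 4 + 0 = 4$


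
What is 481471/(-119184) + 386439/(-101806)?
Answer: -47536991201/6066823152 ≈ -7.8356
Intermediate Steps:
481471/(-119184) + 386439/(-101806) = 481471*(-1/119184) + 386439*(-1/101806) = -481471/119184 - 386439/101806 = -47536991201/6066823152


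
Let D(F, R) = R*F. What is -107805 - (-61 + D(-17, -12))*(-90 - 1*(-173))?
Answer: -119674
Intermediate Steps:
D(F, R) = F*R
-107805 - (-61 + D(-17, -12))*(-90 - 1*(-173)) = -107805 - (-61 - 17*(-12))*(-90 - 1*(-173)) = -107805 - (-61 + 204)*(-90 + 173) = -107805 - 143*83 = -107805 - 1*11869 = -107805 - 11869 = -119674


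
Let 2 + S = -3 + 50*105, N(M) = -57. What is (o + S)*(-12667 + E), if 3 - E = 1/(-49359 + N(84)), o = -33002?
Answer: 17370447817811/49416 ≈ 3.5151e+8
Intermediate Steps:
E = 148249/49416 (E = 3 - 1/(-49359 - 57) = 3 - 1/(-49416) = 3 - 1*(-1/49416) = 3 + 1/49416 = 148249/49416 ≈ 3.0000)
S = 5245 (S = -2 + (-3 + 50*105) = -2 + (-3 + 5250) = -2 + 5247 = 5245)
(o + S)*(-12667 + E) = (-33002 + 5245)*(-12667 + 148249/49416) = -27757*(-625804223/49416) = 17370447817811/49416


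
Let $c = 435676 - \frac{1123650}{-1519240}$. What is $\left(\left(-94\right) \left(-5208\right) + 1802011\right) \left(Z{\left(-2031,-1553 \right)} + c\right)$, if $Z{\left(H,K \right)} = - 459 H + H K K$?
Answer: $- \frac{1704863944701302510393}{151924} \approx -1.1222 \cdot 10^{16}$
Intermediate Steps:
$Z{\left(H,K \right)} = - 459 H + H K^{2}$
$c = \frac{66189752989}{151924}$ ($c = 435676 - 1123650 \left(- \frac{1}{1519240}\right) = 435676 - - \frac{112365}{151924} = 435676 + \frac{112365}{151924} = \frac{66189752989}{151924} \approx 4.3568 \cdot 10^{5}$)
$\left(\left(-94\right) \left(-5208\right) + 1802011\right) \left(Z{\left(-2031,-1553 \right)} + c\right) = \left(\left(-94\right) \left(-5208\right) + 1802011\right) \left(- 2031 \left(-459 + \left(-1553\right)^{2}\right) + \frac{66189752989}{151924}\right) = \left(489552 + 1802011\right) \left(- 2031 \left(-459 + 2411809\right) + \frac{66189752989}{151924}\right) = 2291563 \left(\left(-2031\right) 2411350 + \frac{66189752989}{151924}\right) = 2291563 \left(-4897451850 + \frac{66189752989}{151924}\right) = 2291563 \left(- \frac{743974285106411}{151924}\right) = - \frac{1704863944701302510393}{151924}$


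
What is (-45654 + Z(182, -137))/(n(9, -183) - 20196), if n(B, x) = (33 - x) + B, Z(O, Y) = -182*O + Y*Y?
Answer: 20003/6657 ≈ 3.0048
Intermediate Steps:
Z(O, Y) = Y² - 182*O (Z(O, Y) = -182*O + Y² = Y² - 182*O)
n(B, x) = 33 + B - x
(-45654 + Z(182, -137))/(n(9, -183) - 20196) = (-45654 + ((-137)² - 182*182))/((33 + 9 - 1*(-183)) - 20196) = (-45654 + (18769 - 33124))/((33 + 9 + 183) - 20196) = (-45654 - 14355)/(225 - 20196) = -60009/(-19971) = -60009*(-1/19971) = 20003/6657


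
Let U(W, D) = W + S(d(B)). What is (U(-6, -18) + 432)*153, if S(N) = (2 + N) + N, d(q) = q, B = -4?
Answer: 64260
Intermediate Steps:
S(N) = 2 + 2*N
U(W, D) = -6 + W (U(W, D) = W + (2 + 2*(-4)) = W + (2 - 8) = W - 6 = -6 + W)
(U(-6, -18) + 432)*153 = ((-6 - 6) + 432)*153 = (-12 + 432)*153 = 420*153 = 64260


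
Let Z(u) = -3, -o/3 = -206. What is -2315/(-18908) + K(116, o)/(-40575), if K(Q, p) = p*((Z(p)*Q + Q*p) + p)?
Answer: -280248553609/255730700 ≈ -1095.9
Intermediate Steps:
o = 618 (o = -3*(-206) = 618)
K(Q, p) = p*(p - 3*Q + Q*p) (K(Q, p) = p*((-3*Q + Q*p) + p) = p*(p - 3*Q + Q*p))
-2315/(-18908) + K(116, o)/(-40575) = -2315/(-18908) + (618*(618 - 3*116 + 116*618))/(-40575) = -2315*(-1/18908) + (618*(618 - 348 + 71688))*(-1/40575) = 2315/18908 + (618*71958)*(-1/40575) = 2315/18908 + 44470044*(-1/40575) = 2315/18908 - 14823348/13525 = -280248553609/255730700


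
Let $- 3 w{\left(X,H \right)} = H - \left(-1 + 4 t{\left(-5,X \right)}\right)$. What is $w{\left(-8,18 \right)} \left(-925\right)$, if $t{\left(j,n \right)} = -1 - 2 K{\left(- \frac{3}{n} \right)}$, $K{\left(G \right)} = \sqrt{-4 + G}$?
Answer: $\frac{21275}{3} + \frac{1850 i \sqrt{58}}{3} \approx 7091.7 + 4696.4 i$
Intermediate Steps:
$t{\left(j,n \right)} = -1 - 2 \sqrt{-4 - \frac{3}{n}}$
$w{\left(X,H \right)} = - \frac{5}{3} - \frac{8 \sqrt{-4 - \frac{3}{X}}}{3} - \frac{H}{3}$ ($w{\left(X,H \right)} = - \frac{H - \left(-1 + 4 \left(-1 - 2 \sqrt{-4 - \frac{3}{X}}\right)\right)}{3} = - \frac{H + \left(\left(4 + 8 \sqrt{-4 - \frac{3}{X}}\right) + 1\right)}{3} = - \frac{H + \left(5 + 8 \sqrt{-4 - \frac{3}{X}}\right)}{3} = - \frac{5 + H + 8 \sqrt{-4 - \frac{3}{X}}}{3} = - \frac{5}{3} - \frac{8 \sqrt{-4 - \frac{3}{X}}}{3} - \frac{H}{3}$)
$w{\left(-8,18 \right)} \left(-925\right) = \left(- \frac{5}{3} - \frac{8 \sqrt{- \frac{3 + 4 \left(-8\right)}{-8}}}{3} - 6\right) \left(-925\right) = \left(- \frac{5}{3} - \frac{8 \sqrt{\left(-1\right) \left(- \frac{1}{8}\right) \left(3 - 32\right)}}{3} - 6\right) \left(-925\right) = \left(- \frac{5}{3} - \frac{8 \sqrt{\left(-1\right) \left(- \frac{1}{8}\right) \left(-29\right)}}{3} - 6\right) \left(-925\right) = \left(- \frac{5}{3} - \frac{8 \sqrt{- \frac{29}{8}}}{3} - 6\right) \left(-925\right) = \left(- \frac{5}{3} - \frac{8 \frac{i \sqrt{58}}{4}}{3} - 6\right) \left(-925\right) = \left(- \frac{5}{3} - \frac{2 i \sqrt{58}}{3} - 6\right) \left(-925\right) = \left(- \frac{23}{3} - \frac{2 i \sqrt{58}}{3}\right) \left(-925\right) = \frac{21275}{3} + \frac{1850 i \sqrt{58}}{3}$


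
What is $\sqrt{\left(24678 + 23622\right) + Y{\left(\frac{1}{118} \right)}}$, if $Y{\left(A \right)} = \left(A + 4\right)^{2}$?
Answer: $\frac{\sqrt{672752929}}{118} \approx 219.81$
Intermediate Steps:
$Y{\left(A \right)} = \left(4 + A\right)^{2}$
$\sqrt{\left(24678 + 23622\right) + Y{\left(\frac{1}{118} \right)}} = \sqrt{\left(24678 + 23622\right) + \left(4 + \frac{1}{118}\right)^{2}} = \sqrt{48300 + \left(4 + \frac{1}{118}\right)^{2}} = \sqrt{48300 + \left(\frac{473}{118}\right)^{2}} = \sqrt{48300 + \frac{223729}{13924}} = \sqrt{\frac{672752929}{13924}} = \frac{\sqrt{672752929}}{118}$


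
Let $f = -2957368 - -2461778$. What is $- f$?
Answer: $495590$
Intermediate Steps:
$f = -495590$ ($f = -2957368 + 2461778 = -495590$)
$- f = \left(-1\right) \left(-495590\right) = 495590$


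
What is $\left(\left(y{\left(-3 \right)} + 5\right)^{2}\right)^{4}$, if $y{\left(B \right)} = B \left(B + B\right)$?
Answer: $78310985281$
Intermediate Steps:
$y{\left(B \right)} = 2 B^{2}$ ($y{\left(B \right)} = B 2 B = 2 B^{2}$)
$\left(\left(y{\left(-3 \right)} + 5\right)^{2}\right)^{4} = \left(\left(2 \left(-3\right)^{2} + 5\right)^{2}\right)^{4} = \left(\left(2 \cdot 9 + 5\right)^{2}\right)^{4} = \left(\left(18 + 5\right)^{2}\right)^{4} = \left(23^{2}\right)^{4} = 529^{4} = 78310985281$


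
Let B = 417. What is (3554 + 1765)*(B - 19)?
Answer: 2116962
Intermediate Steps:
(3554 + 1765)*(B - 19) = (3554 + 1765)*(417 - 19) = 5319*398 = 2116962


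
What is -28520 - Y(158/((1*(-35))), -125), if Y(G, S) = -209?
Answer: -28311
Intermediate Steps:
-28520 - Y(158/((1*(-35))), -125) = -28520 - 1*(-209) = -28520 + 209 = -28311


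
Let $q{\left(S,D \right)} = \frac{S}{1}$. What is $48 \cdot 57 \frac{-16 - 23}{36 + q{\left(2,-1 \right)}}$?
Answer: $-2808$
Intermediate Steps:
$q{\left(S,D \right)} = S$ ($q{\left(S,D \right)} = S 1 = S$)
$48 \cdot 57 \frac{-16 - 23}{36 + q{\left(2,-1 \right)}} = 48 \cdot 57 \frac{-16 - 23}{36 + 2} = 2736 \left(- \frac{39}{38}\right) = -2808$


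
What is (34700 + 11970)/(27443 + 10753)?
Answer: 23335/19098 ≈ 1.2219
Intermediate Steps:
(34700 + 11970)/(27443 + 10753) = 46670/38196 = 46670*(1/38196) = 23335/19098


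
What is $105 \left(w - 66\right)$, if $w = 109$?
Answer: $4515$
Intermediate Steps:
$105 \left(w - 66\right) = 105 \left(109 - 66\right) = 105 \cdot 43 = 4515$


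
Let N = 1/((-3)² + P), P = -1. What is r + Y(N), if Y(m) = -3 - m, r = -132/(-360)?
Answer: -331/120 ≈ -2.7583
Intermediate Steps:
N = ⅛ (N = 1/((-3)² - 1) = 1/(9 - 1) = 1/8 = ⅛ ≈ 0.12500)
r = 11/30 (r = -132*(-1/360) = 11/30 ≈ 0.36667)
r + Y(N) = 11/30 + (-3 - 1*⅛) = 11/30 + (-3 - ⅛) = 11/30 - 25/8 = -331/120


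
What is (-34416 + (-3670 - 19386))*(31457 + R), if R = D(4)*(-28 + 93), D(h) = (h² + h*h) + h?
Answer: -1942381184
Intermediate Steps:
D(h) = h + 2*h² (D(h) = (h² + h²) + h = 2*h² + h = h + 2*h²)
R = 2340 (R = (4*(1 + 2*4))*(-28 + 93) = (4*(1 + 8))*65 = (4*9)*65 = 36*65 = 2340)
(-34416 + (-3670 - 19386))*(31457 + R) = (-34416 + (-3670 - 19386))*(31457 + 2340) = (-34416 - 23056)*33797 = -57472*33797 = -1942381184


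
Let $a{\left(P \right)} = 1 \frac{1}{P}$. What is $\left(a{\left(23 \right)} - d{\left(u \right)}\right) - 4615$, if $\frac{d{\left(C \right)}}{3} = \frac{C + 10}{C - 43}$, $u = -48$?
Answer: $- \frac{9661726}{2093} \approx -4616.2$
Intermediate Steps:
$a{\left(P \right)} = \frac{1}{P}$
$d{\left(C \right)} = \frac{3 \left(10 + C\right)}{-43 + C}$ ($d{\left(C \right)} = 3 \frac{C + 10}{C - 43} = 3 \frac{10 + C}{-43 + C} = \frac{3 \left(10 + C\right)}{-43 + C}$)
$\left(a{\left(23 \right)} - d{\left(u \right)}\right) - 4615 = \left(\frac{1}{23} - \frac{3 \left(10 - 48\right)}{-43 - 48}\right) - 4615 = \left(\frac{1}{23} - 3 \frac{1}{-91} \left(-38\right)\right) - 4615 = \left(\frac{1}{23} - 3 \left(- \frac{1}{91}\right) \left(-38\right)\right) - 4615 = \left(\frac{1}{23} - \frac{114}{91}\right) - 4615 = - \frac{2531}{2093} - 4615 = - \frac{9661726}{2093}$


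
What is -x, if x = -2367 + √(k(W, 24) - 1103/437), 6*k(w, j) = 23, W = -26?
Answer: 2367 - √9001326/2622 ≈ 2365.9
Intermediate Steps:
k(w, j) = 23/6 (k(w, j) = (⅙)*23 = 23/6)
x = -2367 + √9001326/2622 (x = -2367 + √(23/6 - 1103/437) = -2367 + √(3433/2622) = -2367 + √9001326/2622 ≈ -2365.9)
-x = -(-2367 + √9001326/2622) = 2367 - √9001326/2622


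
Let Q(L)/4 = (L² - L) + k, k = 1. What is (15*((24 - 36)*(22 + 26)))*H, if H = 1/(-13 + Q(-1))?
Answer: 8640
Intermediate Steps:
Q(L) = 4 - 4*L + 4*L² (Q(L) = 4*((L² - L) + 1) = 4*(1 + L² - L) = 4 - 4*L + 4*L²)
H = -1 (H = 1/(-13 + (4 - 4*(-1) + 4*(-1)²)) = 1/(-13 + (4 + 4 + 4*1)) = 1/(-13 + (4 + 4 + 4)) = 1/(-13 + 12) = 1/(-1) = -1)
(15*((24 - 36)*(22 + 26)))*H = (15*((24 - 36)*(22 + 26)))*(-1) = (15*(-12*48))*(-1) = (15*(-576))*(-1) = -8640*(-1) = 8640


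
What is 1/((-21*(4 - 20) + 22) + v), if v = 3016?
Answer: 1/3374 ≈ 0.00029638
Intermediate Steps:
1/((-21*(4 - 20) + 22) + v) = 1/((-21*(4 - 20) + 22) + 3016) = 1/((-21*(-16) + 22) + 3016) = 1/((336 + 22) + 3016) = 1/(358 + 3016) = 1/3374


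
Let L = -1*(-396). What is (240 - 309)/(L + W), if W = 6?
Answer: -23/134 ≈ -0.17164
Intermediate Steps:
L = 396
(240 - 309)/(L + W) = (240 - 309)/(396 + 6) = -69/402 = -69*1/402 = -23/134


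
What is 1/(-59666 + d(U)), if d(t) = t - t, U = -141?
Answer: -1/59666 ≈ -1.6760e-5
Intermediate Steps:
d(t) = 0
1/(-59666 + d(U)) = 1/(-59666 + 0) = 1/(-59666) = -1/59666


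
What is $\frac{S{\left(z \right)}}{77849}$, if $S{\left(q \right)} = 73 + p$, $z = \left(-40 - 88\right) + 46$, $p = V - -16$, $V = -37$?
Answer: $\frac{52}{77849} \approx 0.00066796$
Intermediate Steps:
$p = -21$ ($p = -37 - -16 = -37 + 16 = -21$)
$z = -82$ ($z = -128 + 46 = -82$)
$S{\left(q \right)} = 52$ ($S{\left(q \right)} = 73 - 21 = 52$)
$\frac{S{\left(z \right)}}{77849} = \frac{52}{77849}$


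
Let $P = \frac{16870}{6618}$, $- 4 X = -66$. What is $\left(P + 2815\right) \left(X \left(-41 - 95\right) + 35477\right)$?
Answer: $\frac{309840231910}{3309} \approx 9.3636 \cdot 10^{7}$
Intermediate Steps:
$X = \frac{33}{2}$ ($X = \left(- \frac{1}{4}\right) \left(-66\right) = \frac{33}{2} \approx 16.5$)
$P = \frac{8435}{3309}$ ($P = 16870 \cdot \frac{1}{6618} = \frac{8435}{3309} \approx 2.5491$)
$\left(P + 2815\right) \left(X \left(-41 - 95\right) + 35477\right) = \left(\frac{8435}{3309} + 2815\right) \left(\frac{33 \left(-41 - 95\right)}{2} + 35477\right) = \frac{9323270 \left(\frac{33}{2} \left(-136\right) + 35477\right)}{3309} = \frac{9323270 \left(-2244 + 35477\right)}{3309} = \frac{9323270}{3309} \cdot 33233 = \frac{309840231910}{3309}$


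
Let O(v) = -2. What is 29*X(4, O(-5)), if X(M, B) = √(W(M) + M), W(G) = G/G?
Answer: 29*√5 ≈ 64.846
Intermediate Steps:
W(G) = 1
X(M, B) = √(1 + M)
29*X(4, O(-5)) = 29*√(1 + 4) = 29*√5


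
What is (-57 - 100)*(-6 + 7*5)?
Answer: -4553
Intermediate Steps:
(-57 - 100)*(-6 + 7*5) = -157*(-6 + 35) = -157*29 = -4553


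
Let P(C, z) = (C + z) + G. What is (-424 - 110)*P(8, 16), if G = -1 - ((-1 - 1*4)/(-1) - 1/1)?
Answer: -10146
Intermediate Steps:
G = -5 (G = -1 - ((-1 - 4)*(-1) - 1*1) = -1 - (-5*(-1) - 1) = -1 - (5 - 1) = -1 - 1*4 = -1 - 4 = -5)
P(C, z) = -5 + C + z (P(C, z) = (C + z) - 5 = -5 + C + z)
(-424 - 110)*P(8, 16) = (-424 - 110)*(-5 + 8 + 16) = -534*19 = -10146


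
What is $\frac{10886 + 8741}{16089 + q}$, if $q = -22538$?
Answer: $- \frac{19627}{6449} \approx -3.0434$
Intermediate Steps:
$\frac{10886 + 8741}{16089 + q} = \frac{10886 + 8741}{16089 - 22538} = \frac{19627}{-6449} = 19627 \left(- \frac{1}{6449}\right) = - \frac{19627}{6449}$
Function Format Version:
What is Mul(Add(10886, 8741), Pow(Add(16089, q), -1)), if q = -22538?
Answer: Rational(-19627, 6449) ≈ -3.0434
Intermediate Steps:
Mul(Add(10886, 8741), Pow(Add(16089, q), -1)) = Mul(Add(10886, 8741), Pow(Add(16089, -22538), -1)) = Mul(19627, Pow(-6449, -1)) = Mul(19627, Rational(-1, 6449)) = Rational(-19627, 6449)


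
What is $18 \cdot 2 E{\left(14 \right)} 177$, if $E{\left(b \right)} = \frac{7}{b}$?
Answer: $3186$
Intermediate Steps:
$18 \cdot 2 E{\left(14 \right)} 177 = 18 \cdot 2 \cdot \frac{7}{14} \cdot 177 = 36 \cdot 7 \cdot \frac{1}{14} \cdot 177 = 36 \cdot \frac{1}{2} \cdot 177 = 18 \cdot 177 = 3186$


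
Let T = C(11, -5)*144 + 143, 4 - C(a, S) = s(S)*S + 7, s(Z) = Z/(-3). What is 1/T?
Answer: 1/911 ≈ 0.0010977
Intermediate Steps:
s(Z) = -Z/3 (s(Z) = Z*(-⅓) = -Z/3)
C(a, S) = -3 + S²/3 (C(a, S) = 4 - ((-S/3)*S + 7) = 4 - (-S²/3 + 7) = 4 - (7 - S²/3) = 4 + (-7 + S²/3) = -3 + S²/3)
T = 911 (T = (-3 + (⅓)*(-5)²)*144 + 143 = (-3 + (⅓)*25)*144 + 143 = (-3 + 25/3)*144 + 143 = (16/3)*144 + 143 = 768 + 143 = 911)
1/T = 1/911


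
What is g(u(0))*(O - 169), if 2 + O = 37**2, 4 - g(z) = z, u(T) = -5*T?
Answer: 4792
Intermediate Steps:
g(z) = 4 - z
O = 1367 (O = -2 + 37**2 = -2 + 1369 = 1367)
g(u(0))*(O - 169) = (4 - (-5)*0)*(1367 - 169) = (4 - 1*0)*1198 = (4 + 0)*1198 = 4*1198 = 4792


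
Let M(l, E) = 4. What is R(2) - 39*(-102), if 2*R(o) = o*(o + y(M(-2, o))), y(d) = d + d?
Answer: 3988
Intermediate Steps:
y(d) = 2*d
R(o) = o*(8 + o)/2 (R(o) = (o*(o + 2*4))/2 = (o*(o + 8))/2 = (o*(8 + o))/2 = o*(8 + o)/2)
R(2) - 39*(-102) = (1/2)*2*(8 + 2) - 39*(-102) = (1/2)*2*10 + 3978 = 10 + 3978 = 3988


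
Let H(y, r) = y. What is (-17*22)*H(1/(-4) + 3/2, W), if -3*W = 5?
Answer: -935/2 ≈ -467.50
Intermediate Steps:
W = -5/3 (W = -⅓*5 = -5/3 ≈ -1.6667)
(-17*22)*H(1/(-4) + 3/2, W) = (-17*22)*(1/(-4) + 3/2) = -374*(1*(-¼) + 3*(½)) = -374*(-¼ + 3/2) = -374*5/4 = -935/2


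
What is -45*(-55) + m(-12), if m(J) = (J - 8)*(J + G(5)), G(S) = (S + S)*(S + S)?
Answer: 715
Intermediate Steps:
G(S) = 4*S² (G(S) = (2*S)*(2*S) = 4*S²)
m(J) = (-8 + J)*(100 + J) (m(J) = (J - 8)*(J + 4*5²) = (-8 + J)*(J + 4*25) = (-8 + J)*(J + 100) = (-8 + J)*(100 + J))
-45*(-55) + m(-12) = -45*(-55) + (-800 + (-12)² + 92*(-12)) = 2475 + (-800 + 144 - 1104) = 2475 - 1760 = 715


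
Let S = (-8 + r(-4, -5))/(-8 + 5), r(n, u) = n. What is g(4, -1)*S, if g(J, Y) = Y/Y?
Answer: 4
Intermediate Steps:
g(J, Y) = 1
S = 4 (S = (-8 - 4)/(-8 + 5) = -12/(-3) = -12*(-⅓) = 4)
g(4, -1)*S = 1*4 = 4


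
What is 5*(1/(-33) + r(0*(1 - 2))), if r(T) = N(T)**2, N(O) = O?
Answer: -5/33 ≈ -0.15152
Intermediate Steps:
r(T) = T**2
5*(1/(-33) + r(0*(1 - 2))) = 5*(1/(-33) + (0*(1 - 2))**2) = 5*(-1/33 + (0*(-1))**2) = 5*(-1/33 + 0**2) = 5*(-1/33 + 0) = 5*(-1/33) = -5/33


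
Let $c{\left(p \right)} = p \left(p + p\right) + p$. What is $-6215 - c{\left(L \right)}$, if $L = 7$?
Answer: $-6320$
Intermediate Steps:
$c{\left(p \right)} = p + 2 p^{2}$ ($c{\left(p \right)} = p 2 p + p = 2 p^{2} + p = p + 2 p^{2}$)
$-6215 - c{\left(L \right)} = -6215 - 7 \left(1 + 2 \cdot 7\right) = -6215 - 7 \left(1 + 14\right) = -6215 - 7 \cdot 15 = -6215 - 105 = -6320$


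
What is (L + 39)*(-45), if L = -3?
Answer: -1620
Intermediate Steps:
(L + 39)*(-45) = (-3 + 39)*(-45) = 36*(-45) = -1620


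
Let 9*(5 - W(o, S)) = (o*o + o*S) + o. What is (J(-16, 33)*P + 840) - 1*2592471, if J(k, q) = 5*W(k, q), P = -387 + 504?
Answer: -2569986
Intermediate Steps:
P = 117
W(o, S) = 5 - o/9 - o**2/9 - S*o/9 (W(o, S) = 5 - ((o*o + o*S) + o)/9 = 5 - ((o**2 + S*o) + o)/9 = 5 - (o + o**2 + S*o)/9 = 5 + (-o/9 - o**2/9 - S*o/9) = 5 - o/9 - o**2/9 - S*o/9)
J(k, q) = 25 - 5*k/9 - 5*k**2/9 - 5*k*q/9 (J(k, q) = 5*(5 - k/9 - k**2/9 - q*k/9) = 5*(5 - k/9 - k**2/9 - k*q/9) = 25 - 5*k/9 - 5*k**2/9 - 5*k*q/9)
(J(-16, 33)*P + 840) - 1*2592471 = ((25 - 5/9*(-16) - 5/9*(-16)**2 - 5/9*(-16)*33)*117 + 840) - 1*2592471 = ((25 + 80/9 - 5/9*256 + 880/3)*117 + 840) - 2592471 = ((25 + 80/9 - 1280/9 + 880/3)*117 + 840) - 2592471 = (185*117 + 840) - 2592471 = (21645 + 840) - 2592471 = 22485 - 2592471 = -2569986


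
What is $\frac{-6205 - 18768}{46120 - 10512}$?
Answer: $- \frac{24973}{35608} \approx -0.70133$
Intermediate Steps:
$\frac{-6205 - 18768}{46120 - 10512} = \frac{-6205 - 18768}{35608} = \left(-24973\right) \frac{1}{35608} = - \frac{24973}{35608}$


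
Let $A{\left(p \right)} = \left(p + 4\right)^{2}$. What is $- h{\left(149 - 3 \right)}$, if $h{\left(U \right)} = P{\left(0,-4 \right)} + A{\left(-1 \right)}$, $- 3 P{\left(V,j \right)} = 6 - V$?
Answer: $-7$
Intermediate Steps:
$P{\left(V,j \right)} = -2 + \frac{V}{3}$ ($P{\left(V,j \right)} = - \frac{6 - V}{3} = -2 + \frac{V}{3}$)
$A{\left(p \right)} = \left(4 + p\right)^{2}$
$h{\left(U \right)} = 7$ ($h{\left(U \right)} = \left(-2 + \frac{1}{3} \cdot 0\right) + \left(4 - 1\right)^{2} = \left(-2 + 0\right) + 3^{2} = -2 + 9 = 7$)
$- h{\left(149 - 3 \right)} = \left(-1\right) 7 = -7$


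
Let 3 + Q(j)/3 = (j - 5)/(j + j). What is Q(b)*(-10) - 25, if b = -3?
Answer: 25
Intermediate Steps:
Q(j) = -9 + 3*(-5 + j)/(2*j) (Q(j) = -9 + 3*((j - 5)/(j + j)) = -9 + 3*((-5 + j)/((2*j))) = -9 + 3*((-5 + j)*(1/(2*j))) = -9 + 3*((-5 + j)/(2*j)) = -9 + 3*(-5 + j)/(2*j))
Q(b)*(-10) - 25 = ((15/2)*(-1 - 1*(-3))/(-3))*(-10) - 25 = ((15/2)*(-1/3)*(-1 + 3))*(-10) - 25 = ((15/2)*(-1/3)*2)*(-10) - 25 = -5*(-10) - 25 = 50 - 25 = 25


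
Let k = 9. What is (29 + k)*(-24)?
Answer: -912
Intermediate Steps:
(29 + k)*(-24) = (29 + 9)*(-24) = 38*(-24) = -912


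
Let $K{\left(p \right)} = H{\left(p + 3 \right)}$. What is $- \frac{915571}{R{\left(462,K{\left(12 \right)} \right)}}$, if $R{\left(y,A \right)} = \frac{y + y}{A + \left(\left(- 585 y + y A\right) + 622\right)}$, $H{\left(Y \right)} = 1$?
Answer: $\frac{35208282805}{132} \approx 2.6673 \cdot 10^{8}$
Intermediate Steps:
$K{\left(p \right)} = 1$
$R{\left(y,A \right)} = \frac{2 y}{622 + A - 585 y + A y}$ ($R{\left(y,A \right)} = \frac{2 y}{A + \left(\left(- 585 y + A y\right) + 622\right)} = \frac{2 y}{A + \left(622 - 585 y + A y\right)} = \frac{2 y}{622 + A - 585 y + A y}$)
$- \frac{915571}{R{\left(462,K{\left(12 \right)} \right)}} = - \frac{915571}{2 \cdot 462 \frac{1}{622 + 1 - 270270 + 1 \cdot 462}} = - \frac{915571}{2 \cdot 462 \frac{1}{622 + 1 - 270270 + 462}} = - \frac{915571}{2 \cdot 462 \frac{1}{-269185}} = - \frac{915571}{2 \cdot 462 \left(- \frac{1}{269185}\right)} = - \frac{915571}{- \frac{132}{38455}} = \left(-915571\right) \left(- \frac{38455}{132}\right) = \frac{35208282805}{132}$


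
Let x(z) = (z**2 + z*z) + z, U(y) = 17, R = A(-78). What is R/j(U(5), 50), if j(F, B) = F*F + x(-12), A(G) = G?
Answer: -78/565 ≈ -0.13805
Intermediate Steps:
R = -78
x(z) = z + 2*z**2 (x(z) = (z**2 + z**2) + z = 2*z**2 + z = z + 2*z**2)
j(F, B) = 276 + F**2 (j(F, B) = F*F - 12*(1 + 2*(-12)) = F**2 - 12*(1 - 24) = F**2 - 12*(-23) = F**2 + 276 = 276 + F**2)
R/j(U(5), 50) = -78/(276 + 17**2) = -78/(276 + 289) = -78/565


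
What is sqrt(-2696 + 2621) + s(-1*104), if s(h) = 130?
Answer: 130 + 5*I*sqrt(3) ≈ 130.0 + 8.6602*I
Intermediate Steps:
sqrt(-2696 + 2621) + s(-1*104) = sqrt(-2696 + 2621) + 130 = sqrt(-75) + 130 = 5*I*sqrt(3) + 130 = 130 + 5*I*sqrt(3)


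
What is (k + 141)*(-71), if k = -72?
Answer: -4899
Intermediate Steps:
(k + 141)*(-71) = (-72 + 141)*(-71) = 69*(-71) = -4899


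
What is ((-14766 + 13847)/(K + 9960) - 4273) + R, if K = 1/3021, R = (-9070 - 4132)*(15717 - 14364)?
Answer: -537590374826518/30089161 ≈ -1.7867e+7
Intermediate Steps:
R = -17862306 (R = -13202*1353 = -17862306)
K = 1/3021 ≈ 0.00033102
((-14766 + 13847)/(K + 9960) - 4273) + R = ((-14766 + 13847)/(1/3021 + 9960) - 4273) - 17862306 = (-919/30089161/3021 - 4273) - 17862306 = (-919*3021/30089161 - 4273) - 17862306 = (-2776299/30089161 - 4273) - 17862306 = -128573761252/30089161 - 17862306 = -537590374826518/30089161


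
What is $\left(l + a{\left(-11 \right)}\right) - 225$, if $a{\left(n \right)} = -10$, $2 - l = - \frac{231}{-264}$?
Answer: $- \frac{1871}{8} \approx -233.88$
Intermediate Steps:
$l = \frac{9}{8}$ ($l = 2 - - \frac{231}{-264} = 2 - \left(-231\right) \left(- \frac{1}{264}\right) = 2 - \frac{7}{8} = \frac{9}{8} \approx 1.125$)
$\left(l + a{\left(-11 \right)}\right) - 225 = \left(\frac{9}{8} - 10\right) - 225 = - \frac{71}{8} - 225 = - \frac{1871}{8}$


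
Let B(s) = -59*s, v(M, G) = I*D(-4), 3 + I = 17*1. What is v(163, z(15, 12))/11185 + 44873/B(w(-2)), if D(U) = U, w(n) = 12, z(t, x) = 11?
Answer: -501944153/7918980 ≈ -63.385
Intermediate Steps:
I = 14 (I = -3 + 17*1 = -3 + 17 = 14)
v(M, G) = -56 (v(M, G) = 14*(-4) = -56)
v(163, z(15, 12))/11185 + 44873/B(w(-2)) = -56/11185 + 44873/((-59*12)) = -56*1/11185 + 44873/(-708) = -56/11185 + 44873*(-1/708) = -56/11185 - 44873/708 = -501944153/7918980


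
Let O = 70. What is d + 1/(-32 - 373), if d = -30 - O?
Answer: -40501/405 ≈ -100.00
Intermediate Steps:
d = -100 (d = -30 - 1*70 = -30 - 70 = -100)
d + 1/(-32 - 373) = -100 + 1/(-32 - 373) = -100 + 1/(-405) = -100 - 1/405 = -40501/405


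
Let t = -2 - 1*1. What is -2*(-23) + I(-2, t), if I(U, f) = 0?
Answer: 46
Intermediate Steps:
t = -3 (t = -2 - 1 = -3)
-2*(-23) + I(-2, t) = -2*(-23) + 0 = 46 + 0 = 46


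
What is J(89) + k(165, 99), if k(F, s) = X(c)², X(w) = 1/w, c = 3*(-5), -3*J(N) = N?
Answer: -6674/225 ≈ -29.662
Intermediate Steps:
J(N) = -N/3
c = -15
k(F, s) = 1/225 (k(F, s) = (1/(-15))² = (-1/15)² = 1/225)
J(89) + k(165, 99) = -⅓*89 + 1/225 = -89/3 + 1/225 = -6674/225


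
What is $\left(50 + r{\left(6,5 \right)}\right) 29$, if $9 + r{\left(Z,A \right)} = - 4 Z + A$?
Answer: $638$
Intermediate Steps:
$r{\left(Z,A \right)} = -9 + A - 4 Z$ ($r{\left(Z,A \right)} = -9 + \left(- 4 Z + A\right) = -9 + \left(A - 4 Z\right) = -9 + A - 4 Z$)
$\left(50 + r{\left(6,5 \right)}\right) 29 = \left(50 - 28\right) 29 = 22 \cdot 29 = 638$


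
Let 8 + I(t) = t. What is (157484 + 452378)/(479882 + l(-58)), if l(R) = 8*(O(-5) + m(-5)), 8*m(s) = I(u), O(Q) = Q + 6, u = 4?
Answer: 27721/21813 ≈ 1.2708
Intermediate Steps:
O(Q) = 6 + Q
I(t) = -8 + t
m(s) = -½ (m(s) = (-8 + 4)/8 = (⅛)*(-4) = -½)
l(R) = 4 (l(R) = 8*((6 - 5) - ½) = 8*(1 - ½) = 8*(½) = 4)
(157484 + 452378)/(479882 + l(-58)) = (157484 + 452378)/(479882 + 4) = 609862/479886 = 609862*(1/479886) = 27721/21813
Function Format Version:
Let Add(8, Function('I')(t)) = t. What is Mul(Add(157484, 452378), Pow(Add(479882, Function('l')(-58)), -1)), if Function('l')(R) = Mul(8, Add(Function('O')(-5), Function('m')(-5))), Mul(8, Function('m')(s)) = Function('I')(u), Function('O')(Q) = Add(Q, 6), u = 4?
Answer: Rational(27721, 21813) ≈ 1.2708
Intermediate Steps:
Function('O')(Q) = Add(6, Q)
Function('I')(t) = Add(-8, t)
Function('m')(s) = Rational(-1, 2) (Function('m')(s) = Mul(Rational(1, 8), Add(-8, 4)) = Mul(Rational(1, 8), -4) = Rational(-1, 2))
Function('l')(R) = 4 (Function('l')(R) = Mul(8, Add(Add(6, -5), Rational(-1, 2))) = Mul(8, Add(1, Rational(-1, 2))) = Mul(8, Rational(1, 2)) = 4)
Mul(Add(157484, 452378), Pow(Add(479882, Function('l')(-58)), -1)) = Mul(Add(157484, 452378), Pow(Add(479882, 4), -1)) = Mul(609862, Pow(479886, -1)) = Mul(609862, Rational(1, 479886)) = Rational(27721, 21813)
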